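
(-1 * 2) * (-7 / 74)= 7 / 37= 0.19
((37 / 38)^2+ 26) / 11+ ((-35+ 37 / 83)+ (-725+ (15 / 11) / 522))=-86838335641 / 114698364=-757.10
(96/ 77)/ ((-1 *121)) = -0.01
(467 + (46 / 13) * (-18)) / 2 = 5243 / 26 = 201.65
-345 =-345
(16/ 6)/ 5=8/ 15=0.53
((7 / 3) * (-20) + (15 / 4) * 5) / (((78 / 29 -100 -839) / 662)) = 3215665 / 162918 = 19.74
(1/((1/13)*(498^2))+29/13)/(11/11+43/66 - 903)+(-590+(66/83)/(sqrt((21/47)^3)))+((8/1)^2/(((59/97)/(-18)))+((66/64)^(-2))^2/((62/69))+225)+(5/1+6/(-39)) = -18062543031280583599/8016614942751558+1034*sqrt(987)/12201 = -2250.48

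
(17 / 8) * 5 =85 / 8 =10.62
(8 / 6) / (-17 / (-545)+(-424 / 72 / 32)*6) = -34880 / 28069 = -1.24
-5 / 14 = -0.36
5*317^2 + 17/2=1004907/2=502453.50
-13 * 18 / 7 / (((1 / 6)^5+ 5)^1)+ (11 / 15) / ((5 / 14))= -94555082 / 20412525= -4.63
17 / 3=5.67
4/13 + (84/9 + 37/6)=411/26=15.81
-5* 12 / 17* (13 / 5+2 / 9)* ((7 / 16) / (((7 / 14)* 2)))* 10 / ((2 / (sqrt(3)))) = -4445* sqrt(3) / 204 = -37.74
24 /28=6 /7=0.86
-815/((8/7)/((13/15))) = -14833/24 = -618.04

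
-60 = -60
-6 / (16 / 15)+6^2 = 243 / 8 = 30.38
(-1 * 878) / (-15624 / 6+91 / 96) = 84288 / 249893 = 0.34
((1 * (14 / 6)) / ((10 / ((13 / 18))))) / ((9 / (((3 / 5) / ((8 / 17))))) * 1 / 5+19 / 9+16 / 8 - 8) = -1547 / 22740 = -0.07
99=99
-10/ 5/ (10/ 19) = -19/ 5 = -3.80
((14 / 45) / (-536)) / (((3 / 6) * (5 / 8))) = -28 / 15075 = -0.00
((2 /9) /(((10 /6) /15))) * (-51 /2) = -51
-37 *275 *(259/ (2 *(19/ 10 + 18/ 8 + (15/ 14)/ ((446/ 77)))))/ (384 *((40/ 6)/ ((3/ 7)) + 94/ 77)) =-96966783375/ 2055104768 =-47.18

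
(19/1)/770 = 19/770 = 0.02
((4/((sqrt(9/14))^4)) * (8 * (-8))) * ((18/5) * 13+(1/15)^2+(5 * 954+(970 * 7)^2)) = -520551227155456/18225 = -28562481599.75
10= 10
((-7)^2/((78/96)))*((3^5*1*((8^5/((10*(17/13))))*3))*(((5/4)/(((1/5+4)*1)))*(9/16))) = 313528320/17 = 18442842.35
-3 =-3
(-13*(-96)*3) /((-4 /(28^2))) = -733824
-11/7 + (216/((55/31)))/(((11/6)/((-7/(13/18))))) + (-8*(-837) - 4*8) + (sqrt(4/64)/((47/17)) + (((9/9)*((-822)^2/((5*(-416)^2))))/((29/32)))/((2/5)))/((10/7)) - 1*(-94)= 190869887979139/31216625440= 6114.37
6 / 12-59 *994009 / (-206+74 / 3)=175939865 / 544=323418.87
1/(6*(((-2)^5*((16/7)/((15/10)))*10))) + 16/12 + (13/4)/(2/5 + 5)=1069891/552960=1.93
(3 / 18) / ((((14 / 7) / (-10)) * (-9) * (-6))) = -5 / 324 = -0.02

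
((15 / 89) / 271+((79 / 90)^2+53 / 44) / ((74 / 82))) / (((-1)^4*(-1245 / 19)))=-0.03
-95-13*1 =-108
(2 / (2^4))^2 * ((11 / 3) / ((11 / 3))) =1 / 64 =0.02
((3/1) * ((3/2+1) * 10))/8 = 75/8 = 9.38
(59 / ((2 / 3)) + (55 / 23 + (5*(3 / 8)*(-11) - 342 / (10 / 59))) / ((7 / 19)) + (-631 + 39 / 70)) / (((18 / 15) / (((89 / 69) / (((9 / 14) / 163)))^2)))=-57571508094184483 / 106436916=-540897935.21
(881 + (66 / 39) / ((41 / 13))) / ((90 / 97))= 3505871 / 3690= 950.10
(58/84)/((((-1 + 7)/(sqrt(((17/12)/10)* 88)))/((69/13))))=667* sqrt(2805)/16380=2.16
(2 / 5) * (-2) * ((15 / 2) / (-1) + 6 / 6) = 26 / 5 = 5.20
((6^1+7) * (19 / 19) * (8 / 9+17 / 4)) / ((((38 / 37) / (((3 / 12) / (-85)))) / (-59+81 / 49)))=25004785 / 2279088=10.97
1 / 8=0.12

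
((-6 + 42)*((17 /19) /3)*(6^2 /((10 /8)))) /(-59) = -5.24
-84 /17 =-4.94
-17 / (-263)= 17 / 263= 0.06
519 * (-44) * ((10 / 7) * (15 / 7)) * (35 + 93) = -438451200 / 49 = -8947983.67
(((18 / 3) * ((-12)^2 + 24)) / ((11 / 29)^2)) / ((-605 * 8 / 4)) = -423864 / 73205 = -5.79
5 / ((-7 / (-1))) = 5 / 7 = 0.71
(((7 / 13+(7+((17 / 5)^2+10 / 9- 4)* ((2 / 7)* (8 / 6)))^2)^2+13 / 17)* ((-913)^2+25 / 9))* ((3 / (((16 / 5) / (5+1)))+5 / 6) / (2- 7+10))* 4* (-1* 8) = -15166170069662113623847919743832 / 38663987482894921875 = -392255715383.00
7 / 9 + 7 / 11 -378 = -37282 / 99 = -376.59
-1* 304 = -304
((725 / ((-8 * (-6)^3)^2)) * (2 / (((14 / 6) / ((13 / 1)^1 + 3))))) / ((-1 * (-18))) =725 / 3919104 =0.00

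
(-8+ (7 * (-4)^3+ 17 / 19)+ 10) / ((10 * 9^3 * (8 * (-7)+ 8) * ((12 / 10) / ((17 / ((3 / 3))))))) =47923 / 2659392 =0.02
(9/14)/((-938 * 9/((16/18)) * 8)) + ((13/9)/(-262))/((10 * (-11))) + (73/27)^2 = 252105928567/34487553870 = 7.31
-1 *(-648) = 648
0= 0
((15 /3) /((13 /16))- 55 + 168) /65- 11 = -7746 /845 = -9.17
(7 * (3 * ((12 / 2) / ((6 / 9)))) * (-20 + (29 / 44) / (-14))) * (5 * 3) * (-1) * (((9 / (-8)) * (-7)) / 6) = 105028245 / 1408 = 74593.92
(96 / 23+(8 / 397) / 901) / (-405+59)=-17169548 / 1423276363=-0.01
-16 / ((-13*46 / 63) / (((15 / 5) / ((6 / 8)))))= 2016 / 299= 6.74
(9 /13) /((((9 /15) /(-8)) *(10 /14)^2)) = -1176 /65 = -18.09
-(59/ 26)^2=-3481/ 676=-5.15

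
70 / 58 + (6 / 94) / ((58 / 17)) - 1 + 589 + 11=1636215 / 2726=600.23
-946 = -946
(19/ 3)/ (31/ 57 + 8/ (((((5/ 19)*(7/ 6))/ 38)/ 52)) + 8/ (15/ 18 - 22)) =1604645/ 13045530803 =0.00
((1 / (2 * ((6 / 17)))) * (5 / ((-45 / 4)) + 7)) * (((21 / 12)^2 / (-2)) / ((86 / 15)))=-245735 / 99072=-2.48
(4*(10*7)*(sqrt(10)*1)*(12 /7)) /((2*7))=240*sqrt(10) /7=108.42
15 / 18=5 / 6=0.83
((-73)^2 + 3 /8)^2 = 1817743225 /64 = 28402237.89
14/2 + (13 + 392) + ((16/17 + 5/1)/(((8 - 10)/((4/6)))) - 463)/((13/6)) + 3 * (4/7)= 308020/1547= 199.11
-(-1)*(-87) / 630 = -29 / 210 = -0.14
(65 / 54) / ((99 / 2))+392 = 1047881 / 2673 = 392.02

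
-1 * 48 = -48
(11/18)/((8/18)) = 11/8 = 1.38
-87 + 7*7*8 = 305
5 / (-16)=-5 / 16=-0.31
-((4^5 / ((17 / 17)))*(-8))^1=8192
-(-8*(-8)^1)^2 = -4096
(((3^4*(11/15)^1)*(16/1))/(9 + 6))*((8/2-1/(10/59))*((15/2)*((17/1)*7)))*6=-16116408/25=-644656.32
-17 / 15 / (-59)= 17 / 885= 0.02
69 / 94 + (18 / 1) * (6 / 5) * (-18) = -182391 / 470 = -388.07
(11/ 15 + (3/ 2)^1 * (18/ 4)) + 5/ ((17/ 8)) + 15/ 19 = 205927/ 19380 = 10.63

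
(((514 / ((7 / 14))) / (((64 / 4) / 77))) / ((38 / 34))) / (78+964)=336413 / 79192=4.25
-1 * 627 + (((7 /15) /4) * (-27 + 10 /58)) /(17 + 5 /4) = -19915831 /31755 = -627.17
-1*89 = -89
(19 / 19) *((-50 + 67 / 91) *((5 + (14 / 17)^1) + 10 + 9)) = -1891826 / 1547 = -1222.90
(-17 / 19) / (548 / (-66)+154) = -561 / 91352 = -0.01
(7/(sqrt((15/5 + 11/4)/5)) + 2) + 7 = 14*sqrt(115)/23 + 9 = 15.53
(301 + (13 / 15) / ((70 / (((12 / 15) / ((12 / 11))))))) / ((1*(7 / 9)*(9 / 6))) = 4740893 / 18375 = 258.01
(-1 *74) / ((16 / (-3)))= 13.88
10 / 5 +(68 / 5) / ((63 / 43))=3554 / 315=11.28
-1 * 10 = -10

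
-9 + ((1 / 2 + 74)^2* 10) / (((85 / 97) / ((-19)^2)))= 777412111 / 34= 22865062.09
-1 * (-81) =81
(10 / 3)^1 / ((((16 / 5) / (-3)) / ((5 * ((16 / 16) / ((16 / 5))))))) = -625 / 128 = -4.88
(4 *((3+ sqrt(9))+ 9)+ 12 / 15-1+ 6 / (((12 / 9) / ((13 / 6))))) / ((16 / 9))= 12519 / 320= 39.12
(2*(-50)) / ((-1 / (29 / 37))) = 2900 / 37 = 78.38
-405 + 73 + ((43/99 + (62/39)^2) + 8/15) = -9160363/27885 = -328.51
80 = 80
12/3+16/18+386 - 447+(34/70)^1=-17522/315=-55.63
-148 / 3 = -49.33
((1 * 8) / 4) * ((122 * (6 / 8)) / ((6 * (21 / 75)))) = 108.93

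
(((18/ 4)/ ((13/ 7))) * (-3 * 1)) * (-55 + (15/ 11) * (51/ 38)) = 4200525/ 10868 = 386.50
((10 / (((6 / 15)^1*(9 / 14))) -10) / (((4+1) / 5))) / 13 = 20 / 9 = 2.22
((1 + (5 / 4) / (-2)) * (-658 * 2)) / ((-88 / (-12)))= -2961 / 44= -67.30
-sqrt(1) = -1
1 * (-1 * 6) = -6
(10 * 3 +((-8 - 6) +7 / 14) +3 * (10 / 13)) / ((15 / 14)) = 1141 / 65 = 17.55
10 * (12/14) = 60/7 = 8.57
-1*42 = -42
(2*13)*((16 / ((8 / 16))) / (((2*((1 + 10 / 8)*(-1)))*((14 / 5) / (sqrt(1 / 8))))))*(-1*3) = 1040*sqrt(2) / 21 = 70.04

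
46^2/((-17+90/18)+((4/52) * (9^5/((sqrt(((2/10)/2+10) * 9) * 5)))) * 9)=361180040/10458304923+270719982 * sqrt(1010)/3486101641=2.50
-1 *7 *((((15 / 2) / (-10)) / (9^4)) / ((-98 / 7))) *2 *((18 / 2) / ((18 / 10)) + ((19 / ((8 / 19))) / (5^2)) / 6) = -6361 / 10497600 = -0.00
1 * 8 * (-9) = -72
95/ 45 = 19/ 9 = 2.11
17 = 17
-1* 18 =-18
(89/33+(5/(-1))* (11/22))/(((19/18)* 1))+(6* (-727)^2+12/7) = 4639430343/1463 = 3171175.90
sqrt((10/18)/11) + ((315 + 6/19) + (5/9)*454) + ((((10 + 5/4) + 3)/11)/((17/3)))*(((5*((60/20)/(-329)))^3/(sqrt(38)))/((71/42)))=-91125*sqrt(38)/270177762316 + sqrt(55)/33 + 97049/171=567.76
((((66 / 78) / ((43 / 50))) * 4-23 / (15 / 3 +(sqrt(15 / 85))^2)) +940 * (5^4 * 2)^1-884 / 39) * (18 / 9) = 173398380037 / 73788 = 2349953.65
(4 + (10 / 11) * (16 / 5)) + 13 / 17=1435 / 187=7.67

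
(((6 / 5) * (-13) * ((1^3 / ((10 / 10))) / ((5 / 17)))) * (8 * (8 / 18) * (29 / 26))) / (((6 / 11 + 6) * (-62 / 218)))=113.00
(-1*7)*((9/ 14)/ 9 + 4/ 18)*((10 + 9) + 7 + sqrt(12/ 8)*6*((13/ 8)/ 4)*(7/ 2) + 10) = -74 - 3367*sqrt(6)/ 384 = -95.48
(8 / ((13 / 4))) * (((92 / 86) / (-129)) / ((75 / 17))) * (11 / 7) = -275264 / 37858275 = -0.01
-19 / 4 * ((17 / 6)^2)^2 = -1586899 / 5184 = -306.11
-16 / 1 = -16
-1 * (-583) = 583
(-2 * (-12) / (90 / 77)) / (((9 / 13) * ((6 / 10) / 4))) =16016 / 81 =197.73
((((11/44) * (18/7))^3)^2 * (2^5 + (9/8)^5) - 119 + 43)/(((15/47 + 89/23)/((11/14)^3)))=-26132661142791060253/3065551907650011136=-8.52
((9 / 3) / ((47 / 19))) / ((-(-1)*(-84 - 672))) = -19 / 11844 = -0.00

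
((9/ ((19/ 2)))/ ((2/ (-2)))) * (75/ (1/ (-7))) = 9450/ 19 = 497.37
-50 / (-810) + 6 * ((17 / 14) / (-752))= 22189 / 426384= 0.05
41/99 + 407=40334/99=407.41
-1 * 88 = -88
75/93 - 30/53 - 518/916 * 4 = -760619/376247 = -2.02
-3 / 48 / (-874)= 1 / 13984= 0.00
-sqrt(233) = -15.26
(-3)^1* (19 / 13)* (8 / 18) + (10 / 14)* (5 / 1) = 443 / 273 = 1.62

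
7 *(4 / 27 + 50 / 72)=637 / 108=5.90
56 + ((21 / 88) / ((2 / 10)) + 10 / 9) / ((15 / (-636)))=-8257 / 198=-41.70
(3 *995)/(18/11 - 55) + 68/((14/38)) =528559/4109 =128.63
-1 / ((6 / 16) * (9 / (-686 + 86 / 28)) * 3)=67.45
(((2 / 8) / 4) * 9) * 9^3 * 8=6561 / 2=3280.50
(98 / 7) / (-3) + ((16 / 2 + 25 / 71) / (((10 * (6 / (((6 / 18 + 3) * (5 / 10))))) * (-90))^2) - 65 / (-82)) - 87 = -2776973843687 / 30558513600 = -90.87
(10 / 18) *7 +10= 125 / 9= 13.89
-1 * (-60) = 60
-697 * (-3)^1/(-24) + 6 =-81.12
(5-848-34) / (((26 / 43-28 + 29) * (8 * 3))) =-37711 / 1656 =-22.77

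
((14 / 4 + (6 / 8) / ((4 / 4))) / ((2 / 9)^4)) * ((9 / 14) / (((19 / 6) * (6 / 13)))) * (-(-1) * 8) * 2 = 13049829 / 1064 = 12264.88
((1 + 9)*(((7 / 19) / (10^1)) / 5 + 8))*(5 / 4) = 7607 / 76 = 100.09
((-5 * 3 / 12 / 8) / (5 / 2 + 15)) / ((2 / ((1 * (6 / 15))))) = -1 / 560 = -0.00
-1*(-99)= 99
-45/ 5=-9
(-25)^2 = 625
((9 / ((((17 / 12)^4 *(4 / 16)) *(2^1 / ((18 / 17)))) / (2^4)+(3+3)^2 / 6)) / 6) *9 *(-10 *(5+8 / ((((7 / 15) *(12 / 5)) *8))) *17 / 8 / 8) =-17667460800 / 511584311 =-34.53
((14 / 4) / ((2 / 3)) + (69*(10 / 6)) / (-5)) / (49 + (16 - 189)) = 71 / 496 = 0.14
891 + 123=1014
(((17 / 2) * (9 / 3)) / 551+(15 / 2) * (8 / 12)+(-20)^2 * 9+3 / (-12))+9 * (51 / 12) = 4014637 / 1102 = 3643.05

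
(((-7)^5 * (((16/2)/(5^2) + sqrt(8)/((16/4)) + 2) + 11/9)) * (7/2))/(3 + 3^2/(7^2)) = -4594546397/70200-5764801 * sqrt(2)/624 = -78514.54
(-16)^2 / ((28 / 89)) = 5696 / 7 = 813.71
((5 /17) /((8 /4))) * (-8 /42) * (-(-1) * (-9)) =30 /119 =0.25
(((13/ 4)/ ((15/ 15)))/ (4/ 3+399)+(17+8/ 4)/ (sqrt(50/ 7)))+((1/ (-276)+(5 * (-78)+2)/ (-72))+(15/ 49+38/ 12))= 19 * sqrt(14)/ 10+216010883/ 24363486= 15.98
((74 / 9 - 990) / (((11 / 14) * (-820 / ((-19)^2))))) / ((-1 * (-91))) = 1594898 / 263835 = 6.05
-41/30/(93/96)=-656/465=-1.41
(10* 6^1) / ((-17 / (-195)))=11700 / 17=688.24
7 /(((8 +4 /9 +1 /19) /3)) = 3591 /1453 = 2.47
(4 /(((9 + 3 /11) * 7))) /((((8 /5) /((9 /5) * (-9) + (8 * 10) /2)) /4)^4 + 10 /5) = 18536749 /601601787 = 0.03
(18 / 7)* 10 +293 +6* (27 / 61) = 137225 / 427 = 321.37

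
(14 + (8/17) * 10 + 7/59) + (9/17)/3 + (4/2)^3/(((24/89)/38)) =1146.33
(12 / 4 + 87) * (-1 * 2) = -180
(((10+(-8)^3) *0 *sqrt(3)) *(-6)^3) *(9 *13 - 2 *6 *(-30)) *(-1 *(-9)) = 0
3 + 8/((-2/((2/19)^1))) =2.58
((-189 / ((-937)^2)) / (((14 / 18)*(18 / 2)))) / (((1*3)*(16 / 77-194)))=77 / 1455672602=0.00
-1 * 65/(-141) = 65/141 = 0.46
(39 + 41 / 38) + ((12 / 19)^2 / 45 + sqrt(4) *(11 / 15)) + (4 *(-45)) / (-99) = 43.37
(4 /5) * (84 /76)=84 /95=0.88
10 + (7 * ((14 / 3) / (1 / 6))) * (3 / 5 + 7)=7498 / 5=1499.60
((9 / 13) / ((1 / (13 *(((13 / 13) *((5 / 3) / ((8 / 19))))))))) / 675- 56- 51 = -38501 / 360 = -106.95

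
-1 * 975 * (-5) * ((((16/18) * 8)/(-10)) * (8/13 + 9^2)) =-848800/3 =-282933.33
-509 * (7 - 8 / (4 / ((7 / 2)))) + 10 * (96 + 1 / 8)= 3845 / 4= 961.25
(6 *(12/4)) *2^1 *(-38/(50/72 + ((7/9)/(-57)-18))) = 2807136/35539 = 78.99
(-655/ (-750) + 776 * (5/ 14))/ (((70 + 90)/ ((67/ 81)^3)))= 87797832671/ 89282088000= 0.98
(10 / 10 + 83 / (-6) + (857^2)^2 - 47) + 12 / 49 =158588108061175 / 294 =539415333541.41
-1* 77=-77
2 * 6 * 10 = 120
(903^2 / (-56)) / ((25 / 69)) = -8037603 / 200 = -40188.02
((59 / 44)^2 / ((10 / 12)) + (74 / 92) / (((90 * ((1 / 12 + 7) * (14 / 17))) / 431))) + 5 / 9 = 118295579 / 35065800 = 3.37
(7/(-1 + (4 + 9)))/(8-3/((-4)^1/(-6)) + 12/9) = 7/58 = 0.12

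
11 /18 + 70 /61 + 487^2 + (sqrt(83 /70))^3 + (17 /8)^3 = 83 * sqrt(5810) /4900 + 66668551445 /281088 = 237181.65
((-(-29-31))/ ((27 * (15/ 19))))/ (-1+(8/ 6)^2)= 76/ 21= 3.62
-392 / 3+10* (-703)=-21482 / 3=-7160.67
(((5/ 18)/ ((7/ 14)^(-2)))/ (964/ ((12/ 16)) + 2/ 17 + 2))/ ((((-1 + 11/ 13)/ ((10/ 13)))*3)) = -85/ 945504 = -0.00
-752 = -752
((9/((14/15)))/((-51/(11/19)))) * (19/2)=-495/476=-1.04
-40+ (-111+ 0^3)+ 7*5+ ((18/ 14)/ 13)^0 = -115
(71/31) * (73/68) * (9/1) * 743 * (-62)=-34658721/34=-1019374.15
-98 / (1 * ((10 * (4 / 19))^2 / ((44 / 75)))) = -194579 / 15000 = -12.97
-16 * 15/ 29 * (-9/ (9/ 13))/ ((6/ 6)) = 3120/ 29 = 107.59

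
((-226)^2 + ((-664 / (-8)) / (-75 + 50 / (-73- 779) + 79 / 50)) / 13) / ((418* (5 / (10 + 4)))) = 1818605591159 / 5315457290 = 342.14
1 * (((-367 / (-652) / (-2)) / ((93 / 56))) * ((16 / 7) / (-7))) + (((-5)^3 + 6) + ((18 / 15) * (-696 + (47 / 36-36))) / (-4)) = 85114231 / 848904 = 100.26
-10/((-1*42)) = 5/21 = 0.24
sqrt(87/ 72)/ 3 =sqrt(174)/ 36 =0.37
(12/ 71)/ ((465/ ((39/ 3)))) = 52/ 11005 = 0.00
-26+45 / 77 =-1957 / 77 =-25.42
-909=-909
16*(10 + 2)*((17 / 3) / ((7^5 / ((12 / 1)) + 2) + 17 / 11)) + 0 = 143616 / 185345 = 0.77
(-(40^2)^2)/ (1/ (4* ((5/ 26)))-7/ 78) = -124800000/ 59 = -2115254.24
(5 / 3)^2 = 25 / 9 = 2.78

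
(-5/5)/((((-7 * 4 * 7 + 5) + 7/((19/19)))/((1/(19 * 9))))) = 1/31464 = 0.00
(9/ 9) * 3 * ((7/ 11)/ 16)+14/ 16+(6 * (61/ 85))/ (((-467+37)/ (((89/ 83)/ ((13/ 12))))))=3416378731/ 3470495600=0.98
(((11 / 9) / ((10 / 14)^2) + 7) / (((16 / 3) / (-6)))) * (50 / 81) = -1057 / 162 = -6.52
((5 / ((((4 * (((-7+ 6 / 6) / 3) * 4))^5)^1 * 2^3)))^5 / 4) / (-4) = 3125 / 22300745198530623141535718272648361505980416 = 0.00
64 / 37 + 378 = 14050 / 37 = 379.73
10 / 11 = 0.91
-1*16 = -16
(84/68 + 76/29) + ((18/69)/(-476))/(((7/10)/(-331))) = 4.12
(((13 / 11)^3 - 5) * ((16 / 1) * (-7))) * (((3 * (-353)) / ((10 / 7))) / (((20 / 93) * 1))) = -43027394508 / 33275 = -1293084.73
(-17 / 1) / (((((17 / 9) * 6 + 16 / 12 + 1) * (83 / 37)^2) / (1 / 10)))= -69819 / 2824490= -0.02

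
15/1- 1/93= 1394/93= 14.99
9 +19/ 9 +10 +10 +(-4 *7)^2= 7336/ 9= 815.11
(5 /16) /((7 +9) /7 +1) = 35 /368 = 0.10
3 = 3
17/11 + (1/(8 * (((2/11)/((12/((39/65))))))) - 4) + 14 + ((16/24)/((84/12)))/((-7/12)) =54185/2156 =25.13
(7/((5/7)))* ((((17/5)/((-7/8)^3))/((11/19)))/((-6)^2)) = -41344/17325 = -2.39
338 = 338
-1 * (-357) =357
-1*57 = -57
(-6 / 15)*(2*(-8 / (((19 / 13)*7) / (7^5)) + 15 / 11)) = 10985836 / 1045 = 10512.76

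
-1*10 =-10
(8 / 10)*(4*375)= 1200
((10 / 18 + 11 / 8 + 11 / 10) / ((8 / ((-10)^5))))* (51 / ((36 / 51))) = -197061875 / 72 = -2736970.49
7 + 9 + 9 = 25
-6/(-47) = 6/47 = 0.13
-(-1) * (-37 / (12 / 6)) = -37 / 2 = -18.50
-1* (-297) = 297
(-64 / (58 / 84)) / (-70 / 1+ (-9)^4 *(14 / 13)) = -78 / 5887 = -0.01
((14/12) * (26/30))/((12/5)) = 91/216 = 0.42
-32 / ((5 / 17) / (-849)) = 461856 / 5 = 92371.20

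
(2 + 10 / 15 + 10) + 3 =47 / 3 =15.67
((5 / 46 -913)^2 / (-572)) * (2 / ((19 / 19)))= -1763412049 / 605176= -2913.88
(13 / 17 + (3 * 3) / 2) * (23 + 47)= 6265 / 17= 368.53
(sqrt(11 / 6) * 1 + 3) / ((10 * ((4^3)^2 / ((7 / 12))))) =7 * sqrt(66) / 2949120 + 7 / 163840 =0.00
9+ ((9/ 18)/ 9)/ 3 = 487/ 54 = 9.02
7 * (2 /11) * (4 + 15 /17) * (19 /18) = 11039 /1683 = 6.56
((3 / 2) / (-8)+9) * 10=705 / 8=88.12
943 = 943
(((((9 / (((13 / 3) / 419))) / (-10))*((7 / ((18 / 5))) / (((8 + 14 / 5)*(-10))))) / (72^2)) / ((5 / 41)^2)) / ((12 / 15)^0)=4930373 / 242611200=0.02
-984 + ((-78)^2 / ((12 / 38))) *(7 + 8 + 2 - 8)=172410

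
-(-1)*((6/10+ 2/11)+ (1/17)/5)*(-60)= -8904/187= -47.61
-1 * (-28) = 28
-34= -34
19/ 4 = 4.75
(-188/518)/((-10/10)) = 94/259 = 0.36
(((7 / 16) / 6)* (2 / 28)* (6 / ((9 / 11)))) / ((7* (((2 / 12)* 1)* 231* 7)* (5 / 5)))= 1 / 49392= 0.00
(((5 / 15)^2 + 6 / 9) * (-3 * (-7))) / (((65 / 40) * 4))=98 / 39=2.51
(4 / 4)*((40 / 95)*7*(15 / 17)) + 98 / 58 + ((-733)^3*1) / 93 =-4234757.40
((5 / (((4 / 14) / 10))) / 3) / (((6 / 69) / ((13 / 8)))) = 52325 / 48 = 1090.10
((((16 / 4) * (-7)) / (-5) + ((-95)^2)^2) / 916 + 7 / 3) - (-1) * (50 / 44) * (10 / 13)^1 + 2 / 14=1223027297839 / 13753740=88923.25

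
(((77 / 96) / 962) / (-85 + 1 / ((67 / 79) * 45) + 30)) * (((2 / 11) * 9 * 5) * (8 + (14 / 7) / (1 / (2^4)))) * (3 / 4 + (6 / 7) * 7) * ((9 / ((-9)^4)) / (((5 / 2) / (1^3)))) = -1675 / 91112944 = -0.00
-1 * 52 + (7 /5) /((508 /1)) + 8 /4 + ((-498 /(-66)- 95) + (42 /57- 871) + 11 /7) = -3738849439 /3716020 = -1006.14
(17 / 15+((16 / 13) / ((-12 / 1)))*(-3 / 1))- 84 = -16099 / 195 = -82.56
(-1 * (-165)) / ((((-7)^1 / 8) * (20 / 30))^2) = 23760 / 49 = 484.90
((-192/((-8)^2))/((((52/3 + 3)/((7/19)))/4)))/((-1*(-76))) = -63/22021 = -0.00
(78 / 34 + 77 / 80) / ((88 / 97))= 429613 / 119680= 3.59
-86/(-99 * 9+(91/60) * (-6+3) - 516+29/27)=46440/761657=0.06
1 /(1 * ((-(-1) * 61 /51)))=51 /61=0.84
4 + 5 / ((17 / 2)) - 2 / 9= 668 / 153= 4.37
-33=-33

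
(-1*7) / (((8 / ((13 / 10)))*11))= -91 / 880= -0.10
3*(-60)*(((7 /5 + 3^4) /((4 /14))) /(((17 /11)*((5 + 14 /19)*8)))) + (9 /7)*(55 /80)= -151711065 /207536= -731.01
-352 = -352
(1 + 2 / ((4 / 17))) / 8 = 19 / 16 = 1.19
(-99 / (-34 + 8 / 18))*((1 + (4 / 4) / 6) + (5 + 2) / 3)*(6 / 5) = 18711 / 1510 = 12.39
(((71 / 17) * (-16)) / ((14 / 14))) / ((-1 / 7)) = 7952 / 17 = 467.76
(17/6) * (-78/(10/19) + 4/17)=-12577/30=-419.23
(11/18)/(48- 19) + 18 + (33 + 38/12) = 14143/261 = 54.19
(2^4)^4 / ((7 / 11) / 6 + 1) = 4325376 / 73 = 59251.73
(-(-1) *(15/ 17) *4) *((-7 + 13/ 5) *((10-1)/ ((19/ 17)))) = -2376/ 19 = -125.05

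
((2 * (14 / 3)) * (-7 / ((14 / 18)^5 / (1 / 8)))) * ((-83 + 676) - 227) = -3601989 / 343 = -10501.43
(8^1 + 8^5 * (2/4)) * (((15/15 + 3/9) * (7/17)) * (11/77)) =21856/17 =1285.65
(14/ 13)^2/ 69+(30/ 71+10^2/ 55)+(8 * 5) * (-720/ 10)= -26208294254/ 9107241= -2877.74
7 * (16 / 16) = 7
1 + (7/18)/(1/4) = 23/9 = 2.56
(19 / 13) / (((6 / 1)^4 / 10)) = 95 / 8424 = 0.01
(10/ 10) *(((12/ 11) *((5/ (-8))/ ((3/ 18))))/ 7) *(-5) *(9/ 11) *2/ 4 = 1.20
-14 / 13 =-1.08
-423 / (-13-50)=47 / 7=6.71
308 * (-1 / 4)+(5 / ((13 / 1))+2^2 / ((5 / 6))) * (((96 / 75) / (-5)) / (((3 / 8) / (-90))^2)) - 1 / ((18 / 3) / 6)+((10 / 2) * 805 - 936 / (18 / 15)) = -23817061 / 325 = -73283.26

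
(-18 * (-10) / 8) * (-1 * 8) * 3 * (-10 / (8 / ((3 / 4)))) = 2025 / 4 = 506.25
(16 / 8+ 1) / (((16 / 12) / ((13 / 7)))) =117 / 28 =4.18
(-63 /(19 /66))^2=17288964 /361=47891.87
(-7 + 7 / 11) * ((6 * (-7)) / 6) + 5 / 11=45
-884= -884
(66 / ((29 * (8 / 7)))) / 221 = 231 / 25636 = 0.01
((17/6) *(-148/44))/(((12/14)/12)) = -4403/33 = -133.42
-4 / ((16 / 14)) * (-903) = 6321 / 2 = 3160.50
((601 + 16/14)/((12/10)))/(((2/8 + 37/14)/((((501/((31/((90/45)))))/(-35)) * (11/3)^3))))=-1249196740/158193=-7896.66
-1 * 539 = -539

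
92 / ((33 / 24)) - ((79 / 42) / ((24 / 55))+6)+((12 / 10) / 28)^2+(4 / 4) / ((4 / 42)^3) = 2356082989 / 1940400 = 1214.23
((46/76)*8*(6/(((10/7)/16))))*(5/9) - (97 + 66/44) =82.27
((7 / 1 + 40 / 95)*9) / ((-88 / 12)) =-3807 / 418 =-9.11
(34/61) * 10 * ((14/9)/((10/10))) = 8.67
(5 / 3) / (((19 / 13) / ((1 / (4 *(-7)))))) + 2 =3127 / 1596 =1.96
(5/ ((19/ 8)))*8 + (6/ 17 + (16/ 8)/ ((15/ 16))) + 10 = 142096/ 4845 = 29.33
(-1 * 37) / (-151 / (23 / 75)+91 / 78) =5106 / 67789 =0.08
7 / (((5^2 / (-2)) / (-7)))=98 / 25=3.92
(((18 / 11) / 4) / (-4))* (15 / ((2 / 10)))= -675 / 88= -7.67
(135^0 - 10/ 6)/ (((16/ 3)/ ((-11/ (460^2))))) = 11/ 1692800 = 0.00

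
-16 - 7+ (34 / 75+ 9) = -1016 / 75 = -13.55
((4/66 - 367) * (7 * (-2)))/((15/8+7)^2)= 10849664/166353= 65.22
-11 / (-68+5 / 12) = 132 / 811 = 0.16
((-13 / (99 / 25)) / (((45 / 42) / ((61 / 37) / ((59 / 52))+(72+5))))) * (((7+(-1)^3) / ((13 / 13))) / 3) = -311698660 / 648351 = -480.76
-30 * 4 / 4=-30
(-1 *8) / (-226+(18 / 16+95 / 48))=0.04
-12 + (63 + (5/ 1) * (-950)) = -4699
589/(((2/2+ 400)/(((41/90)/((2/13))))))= 313937/72180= 4.35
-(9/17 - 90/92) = 351/782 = 0.45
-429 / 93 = -4.61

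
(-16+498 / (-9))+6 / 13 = -2764 / 39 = -70.87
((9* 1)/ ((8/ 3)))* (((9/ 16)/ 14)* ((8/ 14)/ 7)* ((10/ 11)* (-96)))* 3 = -10935/ 3773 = -2.90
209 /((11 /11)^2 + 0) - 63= 146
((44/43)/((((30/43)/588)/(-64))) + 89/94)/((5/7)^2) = -1271086803/11750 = -108177.60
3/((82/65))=195/82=2.38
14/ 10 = 7/ 5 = 1.40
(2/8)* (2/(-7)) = -0.07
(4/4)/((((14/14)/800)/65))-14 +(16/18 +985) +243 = 478934/9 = 53214.89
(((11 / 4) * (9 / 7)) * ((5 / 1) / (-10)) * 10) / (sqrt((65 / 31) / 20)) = -495 * sqrt(403) / 182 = -54.60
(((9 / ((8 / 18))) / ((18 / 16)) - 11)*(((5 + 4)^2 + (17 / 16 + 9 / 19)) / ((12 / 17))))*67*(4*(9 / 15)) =131612.20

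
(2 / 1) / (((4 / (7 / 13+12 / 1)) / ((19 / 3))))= 3097 / 78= 39.71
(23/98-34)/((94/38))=-13.65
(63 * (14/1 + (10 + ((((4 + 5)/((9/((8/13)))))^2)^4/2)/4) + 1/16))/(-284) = -19787662567071/3706680396224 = -5.34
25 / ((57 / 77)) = 1925 / 57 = 33.77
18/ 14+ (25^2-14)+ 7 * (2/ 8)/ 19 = 325785/ 532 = 612.38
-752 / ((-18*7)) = 376 / 63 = 5.97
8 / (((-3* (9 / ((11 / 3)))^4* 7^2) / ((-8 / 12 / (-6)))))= -117128 / 703096443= -0.00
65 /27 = 2.41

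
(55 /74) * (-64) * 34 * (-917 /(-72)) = -6859160 /333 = -20598.08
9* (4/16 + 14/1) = 513/4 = 128.25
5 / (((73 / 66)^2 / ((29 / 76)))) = 157905 / 101251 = 1.56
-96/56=-12/7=-1.71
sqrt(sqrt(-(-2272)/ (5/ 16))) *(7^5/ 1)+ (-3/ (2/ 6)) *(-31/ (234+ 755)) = 279/ 989+ 67228 *142^(1/ 4) *5^(3/ 4)/ 5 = 155196.02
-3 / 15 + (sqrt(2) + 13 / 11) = 54 / 55 + sqrt(2) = 2.40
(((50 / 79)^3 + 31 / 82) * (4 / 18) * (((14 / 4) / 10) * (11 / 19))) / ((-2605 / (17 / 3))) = -11141426527 / 180093883950900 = -0.00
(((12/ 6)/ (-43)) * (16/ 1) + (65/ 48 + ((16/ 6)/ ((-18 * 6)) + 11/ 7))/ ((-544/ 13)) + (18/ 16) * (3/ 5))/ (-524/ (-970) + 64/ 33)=-156813403813/ 2807284773888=-0.06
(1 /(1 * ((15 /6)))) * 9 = 18 /5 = 3.60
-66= -66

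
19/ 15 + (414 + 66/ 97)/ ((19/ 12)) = 7275337/ 27645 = 263.17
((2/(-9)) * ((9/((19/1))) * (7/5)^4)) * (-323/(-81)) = -1.61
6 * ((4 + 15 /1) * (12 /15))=456 /5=91.20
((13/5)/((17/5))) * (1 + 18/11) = 377/187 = 2.02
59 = 59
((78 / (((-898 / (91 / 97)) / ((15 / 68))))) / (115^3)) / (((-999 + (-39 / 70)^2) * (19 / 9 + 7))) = 521703 / 401650629012041914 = 0.00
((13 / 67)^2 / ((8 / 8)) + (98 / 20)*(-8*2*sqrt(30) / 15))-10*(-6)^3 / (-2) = -4847951 / 4489-392*sqrt(30) / 75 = -1108.59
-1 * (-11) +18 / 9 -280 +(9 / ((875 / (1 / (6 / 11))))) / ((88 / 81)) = -3737757 / 14000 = -266.98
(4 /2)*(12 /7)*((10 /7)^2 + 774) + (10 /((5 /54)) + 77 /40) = 2770.64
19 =19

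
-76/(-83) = 76/83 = 0.92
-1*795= -795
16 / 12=4 / 3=1.33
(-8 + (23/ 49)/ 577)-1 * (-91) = 2346682/ 28273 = 83.00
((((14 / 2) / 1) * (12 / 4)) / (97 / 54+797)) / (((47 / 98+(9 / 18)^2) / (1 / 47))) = 222264 / 289910335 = 0.00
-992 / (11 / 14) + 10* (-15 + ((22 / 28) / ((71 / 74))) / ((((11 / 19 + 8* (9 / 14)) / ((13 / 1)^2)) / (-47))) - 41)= -7839767578 / 594341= -13190.69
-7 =-7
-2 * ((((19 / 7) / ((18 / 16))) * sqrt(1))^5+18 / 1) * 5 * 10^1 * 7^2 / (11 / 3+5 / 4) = -39600267922400 / 398324871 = -99417.01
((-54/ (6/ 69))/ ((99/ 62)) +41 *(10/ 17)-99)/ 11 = -86729/ 2057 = -42.16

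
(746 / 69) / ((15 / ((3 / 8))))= 373 / 1380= 0.27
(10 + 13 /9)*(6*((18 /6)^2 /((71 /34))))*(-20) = -420240 /71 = -5918.87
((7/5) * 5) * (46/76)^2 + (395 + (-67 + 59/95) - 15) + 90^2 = 60764859/7220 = 8416.19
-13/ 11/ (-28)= 13/ 308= 0.04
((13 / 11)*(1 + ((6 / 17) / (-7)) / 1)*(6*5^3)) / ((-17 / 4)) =-4407000 / 22253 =-198.04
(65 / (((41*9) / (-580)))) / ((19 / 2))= -75400 / 7011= -10.75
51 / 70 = 0.73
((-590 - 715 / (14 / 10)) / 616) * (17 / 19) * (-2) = 130985 / 40964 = 3.20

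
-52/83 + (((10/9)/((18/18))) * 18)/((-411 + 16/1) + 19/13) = -71903/106157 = -0.68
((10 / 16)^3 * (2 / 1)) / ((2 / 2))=125 / 256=0.49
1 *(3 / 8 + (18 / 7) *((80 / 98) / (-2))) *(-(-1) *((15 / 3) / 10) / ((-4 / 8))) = 1851 / 2744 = 0.67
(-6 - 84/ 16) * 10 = -225/ 2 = -112.50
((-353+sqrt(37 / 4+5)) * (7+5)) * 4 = -16944+24 * sqrt(57) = -16762.80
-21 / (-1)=21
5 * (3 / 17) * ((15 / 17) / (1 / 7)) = 1575 / 289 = 5.45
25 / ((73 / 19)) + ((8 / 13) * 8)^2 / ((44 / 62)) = 5517649 / 135707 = 40.66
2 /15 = 0.13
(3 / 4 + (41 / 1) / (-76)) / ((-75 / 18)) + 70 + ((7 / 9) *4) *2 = 325634 / 4275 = 76.17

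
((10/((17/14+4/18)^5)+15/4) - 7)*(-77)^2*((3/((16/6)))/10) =-66974266683199953/62164558368320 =-1077.37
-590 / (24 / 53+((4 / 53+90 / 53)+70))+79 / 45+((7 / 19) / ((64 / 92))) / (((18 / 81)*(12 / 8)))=-21053231 / 4363920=-4.82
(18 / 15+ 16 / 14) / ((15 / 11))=902 / 525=1.72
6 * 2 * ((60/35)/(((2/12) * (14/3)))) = 1296/49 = 26.45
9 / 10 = 0.90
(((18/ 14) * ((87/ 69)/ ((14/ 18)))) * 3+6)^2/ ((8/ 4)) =190688481/ 2540258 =75.07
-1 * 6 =-6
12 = 12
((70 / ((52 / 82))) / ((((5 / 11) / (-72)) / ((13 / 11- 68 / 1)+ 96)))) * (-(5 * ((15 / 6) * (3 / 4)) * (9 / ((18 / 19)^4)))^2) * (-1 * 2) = -325967648391293125 / 29113344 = -11196503170.21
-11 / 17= -0.65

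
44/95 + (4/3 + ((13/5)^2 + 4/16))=50197/5700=8.81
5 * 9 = 45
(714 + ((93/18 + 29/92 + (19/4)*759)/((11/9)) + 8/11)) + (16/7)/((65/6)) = 3669.17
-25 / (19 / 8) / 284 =-50 / 1349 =-0.04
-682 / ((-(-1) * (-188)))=341 / 94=3.63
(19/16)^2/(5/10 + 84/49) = 2527/3968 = 0.64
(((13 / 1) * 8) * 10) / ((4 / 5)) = 1300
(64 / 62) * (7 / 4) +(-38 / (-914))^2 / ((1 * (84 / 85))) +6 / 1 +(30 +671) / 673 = 3239083684807 / 366006201708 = 8.85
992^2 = 984064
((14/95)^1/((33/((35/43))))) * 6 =196/8987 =0.02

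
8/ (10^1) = 4/ 5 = 0.80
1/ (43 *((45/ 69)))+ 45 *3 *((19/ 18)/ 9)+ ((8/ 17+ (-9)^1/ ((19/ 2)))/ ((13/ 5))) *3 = 82977829/ 5416710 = 15.32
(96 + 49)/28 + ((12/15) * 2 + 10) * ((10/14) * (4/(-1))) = -783/28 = -27.96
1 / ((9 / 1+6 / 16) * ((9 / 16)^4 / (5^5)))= 65536000 / 19683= 3329.57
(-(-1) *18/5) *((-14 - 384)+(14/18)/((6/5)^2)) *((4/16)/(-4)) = 128777/1440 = 89.43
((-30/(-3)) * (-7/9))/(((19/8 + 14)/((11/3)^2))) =-67760/10611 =-6.39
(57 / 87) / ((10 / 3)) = 0.20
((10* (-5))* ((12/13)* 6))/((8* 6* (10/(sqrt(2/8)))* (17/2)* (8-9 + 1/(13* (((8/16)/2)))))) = 5/102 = 0.05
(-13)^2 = 169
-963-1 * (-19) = -944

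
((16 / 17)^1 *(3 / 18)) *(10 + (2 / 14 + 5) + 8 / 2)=1072 / 357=3.00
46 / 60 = 23 / 30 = 0.77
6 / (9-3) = 1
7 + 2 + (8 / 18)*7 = 109 / 9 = 12.11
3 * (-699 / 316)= -2097 / 316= -6.64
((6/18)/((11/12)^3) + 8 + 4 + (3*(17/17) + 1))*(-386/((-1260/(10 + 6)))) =33770368/419265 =80.55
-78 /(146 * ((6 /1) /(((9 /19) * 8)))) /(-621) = 52 /95703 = 0.00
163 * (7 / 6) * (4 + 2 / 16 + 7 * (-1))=-26243 / 48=-546.73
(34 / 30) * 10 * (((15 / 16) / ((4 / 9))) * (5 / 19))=3825 / 608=6.29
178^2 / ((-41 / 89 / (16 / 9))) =-45118016 / 369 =-122271.05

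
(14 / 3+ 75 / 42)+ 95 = 4261 / 42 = 101.45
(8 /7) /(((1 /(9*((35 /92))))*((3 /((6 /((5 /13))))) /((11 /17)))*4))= 1287 /391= 3.29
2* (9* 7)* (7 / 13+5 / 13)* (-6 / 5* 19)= -172368 / 65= -2651.82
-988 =-988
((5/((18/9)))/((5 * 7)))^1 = 1/14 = 0.07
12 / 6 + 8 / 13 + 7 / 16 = 635 / 208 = 3.05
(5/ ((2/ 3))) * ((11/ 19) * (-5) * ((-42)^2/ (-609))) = 34650/ 551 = 62.89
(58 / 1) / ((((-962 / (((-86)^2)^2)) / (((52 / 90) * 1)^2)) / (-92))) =7588972408576 / 74925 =101287586.37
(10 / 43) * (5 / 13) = 50 / 559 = 0.09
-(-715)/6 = 715/6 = 119.17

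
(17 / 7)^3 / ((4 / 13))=63869 / 1372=46.55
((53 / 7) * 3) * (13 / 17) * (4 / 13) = 636 / 119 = 5.34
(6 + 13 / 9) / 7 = 67 / 63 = 1.06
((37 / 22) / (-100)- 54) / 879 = -118837 / 1933800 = -0.06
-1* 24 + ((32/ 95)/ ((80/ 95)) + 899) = 4377/ 5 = 875.40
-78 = -78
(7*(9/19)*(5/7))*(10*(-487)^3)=-51975586350/19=-2735557176.32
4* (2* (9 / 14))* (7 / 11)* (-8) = -288 / 11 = -26.18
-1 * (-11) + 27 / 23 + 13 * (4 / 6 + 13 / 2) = 14537 / 138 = 105.34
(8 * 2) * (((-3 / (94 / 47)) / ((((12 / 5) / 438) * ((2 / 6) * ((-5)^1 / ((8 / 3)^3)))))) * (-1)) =-149504 / 3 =-49834.67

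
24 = 24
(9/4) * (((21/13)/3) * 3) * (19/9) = 399/52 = 7.67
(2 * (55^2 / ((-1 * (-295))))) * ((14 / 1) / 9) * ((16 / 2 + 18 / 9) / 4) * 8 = 338800 / 531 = 638.04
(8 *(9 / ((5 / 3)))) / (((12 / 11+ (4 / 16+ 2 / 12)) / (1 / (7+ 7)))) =14256 / 6965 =2.05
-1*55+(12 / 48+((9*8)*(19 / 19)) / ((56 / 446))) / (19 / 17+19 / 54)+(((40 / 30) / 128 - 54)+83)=364.40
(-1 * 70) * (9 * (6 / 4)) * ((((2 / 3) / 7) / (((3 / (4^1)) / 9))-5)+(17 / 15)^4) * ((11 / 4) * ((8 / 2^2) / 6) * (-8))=-17209016 / 1125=-15296.90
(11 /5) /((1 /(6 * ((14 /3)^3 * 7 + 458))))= 694628 /45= 15436.18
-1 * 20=-20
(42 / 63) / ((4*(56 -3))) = 1 / 318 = 0.00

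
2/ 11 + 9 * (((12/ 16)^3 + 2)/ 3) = 5243/ 704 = 7.45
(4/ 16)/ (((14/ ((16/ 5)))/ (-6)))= -12/ 35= -0.34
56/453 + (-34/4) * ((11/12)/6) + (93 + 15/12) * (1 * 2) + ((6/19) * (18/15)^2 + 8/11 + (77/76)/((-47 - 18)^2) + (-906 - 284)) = -19229156975297/19200495600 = -1001.49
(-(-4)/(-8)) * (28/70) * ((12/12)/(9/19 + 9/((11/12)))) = -209/10755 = -0.02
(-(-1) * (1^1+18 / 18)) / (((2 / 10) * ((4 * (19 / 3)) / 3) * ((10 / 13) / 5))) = 585 / 76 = 7.70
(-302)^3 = -27543608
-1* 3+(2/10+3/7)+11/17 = -1026/595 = -1.72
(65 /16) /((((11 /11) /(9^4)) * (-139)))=-426465 /2224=-191.76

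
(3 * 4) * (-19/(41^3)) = -228/68921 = -0.00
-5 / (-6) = 5 / 6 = 0.83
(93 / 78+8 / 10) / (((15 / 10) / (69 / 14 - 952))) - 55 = -1312.91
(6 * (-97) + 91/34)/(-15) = 19697/510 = 38.62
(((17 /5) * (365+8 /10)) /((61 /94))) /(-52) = -1461371 /39650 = -36.86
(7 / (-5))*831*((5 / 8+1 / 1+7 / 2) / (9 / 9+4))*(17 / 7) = -579207 / 200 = -2896.04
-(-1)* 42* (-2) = -84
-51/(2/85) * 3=-13005/2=-6502.50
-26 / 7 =-3.71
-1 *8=-8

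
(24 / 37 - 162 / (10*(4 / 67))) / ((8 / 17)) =-3405423 / 5920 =-575.24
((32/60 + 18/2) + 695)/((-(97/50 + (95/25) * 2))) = -105680/1431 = -73.85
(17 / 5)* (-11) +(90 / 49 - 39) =-18268 / 245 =-74.56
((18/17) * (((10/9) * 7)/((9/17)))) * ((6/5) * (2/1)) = 37.33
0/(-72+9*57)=0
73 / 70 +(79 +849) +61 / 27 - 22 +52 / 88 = 9458338 / 10395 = 909.89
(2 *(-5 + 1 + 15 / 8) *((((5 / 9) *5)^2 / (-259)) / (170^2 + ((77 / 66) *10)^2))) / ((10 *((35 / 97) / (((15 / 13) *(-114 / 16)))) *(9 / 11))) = -1723205 / 141907252032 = -0.00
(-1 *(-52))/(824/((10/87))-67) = 260/35509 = 0.01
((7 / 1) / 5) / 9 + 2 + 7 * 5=37.16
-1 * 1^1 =-1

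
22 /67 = 0.33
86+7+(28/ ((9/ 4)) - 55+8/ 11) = 5066/ 99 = 51.17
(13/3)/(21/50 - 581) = -50/6699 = -0.01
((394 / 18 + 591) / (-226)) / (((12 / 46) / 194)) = -6153098 / 3051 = -2016.75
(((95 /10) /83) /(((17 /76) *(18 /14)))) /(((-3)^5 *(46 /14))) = -35378 /70974711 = -0.00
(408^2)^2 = 27710263296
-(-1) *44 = 44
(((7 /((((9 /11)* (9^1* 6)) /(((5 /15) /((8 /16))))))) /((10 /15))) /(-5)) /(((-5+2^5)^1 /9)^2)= -77 /21870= -0.00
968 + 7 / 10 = 9687 / 10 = 968.70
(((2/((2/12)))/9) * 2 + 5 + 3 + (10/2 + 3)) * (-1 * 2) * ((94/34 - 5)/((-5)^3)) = -0.67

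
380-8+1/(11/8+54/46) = 174652/469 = 372.39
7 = 7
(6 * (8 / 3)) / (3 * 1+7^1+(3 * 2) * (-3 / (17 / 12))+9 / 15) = -1360 / 179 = -7.60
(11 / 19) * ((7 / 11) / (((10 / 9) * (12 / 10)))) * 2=21 / 38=0.55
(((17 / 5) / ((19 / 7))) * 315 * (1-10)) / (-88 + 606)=-9639 / 1406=-6.86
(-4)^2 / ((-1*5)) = -16 / 5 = -3.20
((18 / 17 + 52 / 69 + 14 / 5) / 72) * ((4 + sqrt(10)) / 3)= 6763 * sqrt(10) / 316710 + 13526 / 158355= 0.15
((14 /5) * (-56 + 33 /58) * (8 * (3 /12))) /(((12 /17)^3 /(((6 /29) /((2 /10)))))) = -110567065 /121104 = -912.99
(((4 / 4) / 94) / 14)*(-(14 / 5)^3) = -98 / 5875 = -0.02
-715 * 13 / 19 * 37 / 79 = -343915 / 1501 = -229.12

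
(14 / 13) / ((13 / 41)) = 574 / 169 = 3.40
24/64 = 3/8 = 0.38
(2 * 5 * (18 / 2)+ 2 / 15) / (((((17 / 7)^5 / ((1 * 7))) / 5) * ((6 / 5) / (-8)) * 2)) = -1590614480 / 12778713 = -124.47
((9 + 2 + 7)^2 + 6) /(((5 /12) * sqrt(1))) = 792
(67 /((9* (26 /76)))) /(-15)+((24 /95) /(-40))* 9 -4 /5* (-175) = 23090153 /166725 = 138.49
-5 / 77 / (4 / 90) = -225 / 154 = -1.46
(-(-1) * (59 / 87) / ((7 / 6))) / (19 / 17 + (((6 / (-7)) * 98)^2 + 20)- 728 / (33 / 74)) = 66198 / 620051117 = 0.00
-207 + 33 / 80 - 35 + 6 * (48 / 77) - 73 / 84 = -630211 / 2640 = -238.72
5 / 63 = 0.08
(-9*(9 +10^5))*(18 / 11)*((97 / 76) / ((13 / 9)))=-543995109 / 418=-1301423.71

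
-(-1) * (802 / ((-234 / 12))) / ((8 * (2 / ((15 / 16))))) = -2.41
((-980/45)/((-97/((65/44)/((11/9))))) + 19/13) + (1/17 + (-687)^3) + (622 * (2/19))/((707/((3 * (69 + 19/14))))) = -79084362046374993664/243904848187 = -324242681.66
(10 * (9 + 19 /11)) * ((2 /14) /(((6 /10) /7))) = 5900 /33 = 178.79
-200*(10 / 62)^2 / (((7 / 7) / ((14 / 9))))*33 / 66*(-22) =770000 / 8649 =89.03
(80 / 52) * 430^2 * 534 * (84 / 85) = 33175497600 / 221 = 150115373.76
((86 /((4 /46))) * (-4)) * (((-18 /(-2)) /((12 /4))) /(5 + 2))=-11868 /7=-1695.43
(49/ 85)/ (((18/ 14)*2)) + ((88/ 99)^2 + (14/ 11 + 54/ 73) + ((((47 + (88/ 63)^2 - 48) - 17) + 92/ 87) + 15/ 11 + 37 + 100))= 1986036209401/ 15712437510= 126.40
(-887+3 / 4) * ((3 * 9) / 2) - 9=-95787 / 8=-11973.38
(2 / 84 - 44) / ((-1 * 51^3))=1847 / 5571342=0.00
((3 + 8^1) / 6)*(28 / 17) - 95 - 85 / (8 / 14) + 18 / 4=-48191 / 204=-236.23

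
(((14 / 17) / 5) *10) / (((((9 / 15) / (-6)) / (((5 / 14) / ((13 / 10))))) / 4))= -4000 / 221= -18.10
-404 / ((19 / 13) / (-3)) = 15756 / 19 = 829.26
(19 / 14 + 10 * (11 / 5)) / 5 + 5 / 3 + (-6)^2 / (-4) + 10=7.34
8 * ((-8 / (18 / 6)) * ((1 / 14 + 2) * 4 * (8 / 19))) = -74.43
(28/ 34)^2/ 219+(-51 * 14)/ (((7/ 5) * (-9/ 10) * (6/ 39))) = 233122046/ 63291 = 3683.34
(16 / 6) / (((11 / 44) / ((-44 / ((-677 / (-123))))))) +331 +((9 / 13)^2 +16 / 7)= 199017164 / 800891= 248.49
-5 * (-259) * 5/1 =6475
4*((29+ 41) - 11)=236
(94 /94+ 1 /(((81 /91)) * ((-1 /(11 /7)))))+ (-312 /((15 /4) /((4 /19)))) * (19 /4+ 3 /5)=-3634922 /38475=-94.47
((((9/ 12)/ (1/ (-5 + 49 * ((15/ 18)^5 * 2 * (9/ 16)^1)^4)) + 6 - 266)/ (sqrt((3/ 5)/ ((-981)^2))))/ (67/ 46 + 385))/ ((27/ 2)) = -63.65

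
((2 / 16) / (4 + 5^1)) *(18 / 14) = 1 / 56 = 0.02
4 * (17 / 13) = 68 / 13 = 5.23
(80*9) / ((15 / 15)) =720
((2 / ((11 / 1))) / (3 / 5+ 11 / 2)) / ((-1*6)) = -10 / 2013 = -0.00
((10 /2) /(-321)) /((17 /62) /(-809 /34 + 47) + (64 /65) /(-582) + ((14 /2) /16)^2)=-65797971200 /851309708393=-0.08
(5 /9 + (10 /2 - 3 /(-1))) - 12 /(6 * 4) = 145 /18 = 8.06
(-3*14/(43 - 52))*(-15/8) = -35/4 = -8.75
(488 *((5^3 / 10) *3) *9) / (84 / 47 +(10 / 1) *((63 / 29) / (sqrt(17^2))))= 636043950 / 11837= 53733.54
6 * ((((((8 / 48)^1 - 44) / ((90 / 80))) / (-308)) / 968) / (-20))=-263 / 6708240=-0.00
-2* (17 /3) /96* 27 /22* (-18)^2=-4131 /88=-46.94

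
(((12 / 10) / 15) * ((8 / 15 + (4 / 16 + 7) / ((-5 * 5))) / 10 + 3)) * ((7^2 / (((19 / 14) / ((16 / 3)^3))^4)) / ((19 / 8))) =9614549089003041386921984 / 12336567456178125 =779353667.31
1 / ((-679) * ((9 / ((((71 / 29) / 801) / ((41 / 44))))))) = -3124 / 5820049179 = -0.00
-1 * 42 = -42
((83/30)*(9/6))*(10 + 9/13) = 11537/260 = 44.37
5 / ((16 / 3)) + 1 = 31 / 16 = 1.94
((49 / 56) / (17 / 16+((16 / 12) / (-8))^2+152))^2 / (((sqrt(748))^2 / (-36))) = -142884 / 90878638675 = -0.00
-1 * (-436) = 436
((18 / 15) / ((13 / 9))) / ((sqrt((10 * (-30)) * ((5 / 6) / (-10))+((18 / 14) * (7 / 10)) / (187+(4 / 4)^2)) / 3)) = 324 * sqrt(22094230) / 3055585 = 0.50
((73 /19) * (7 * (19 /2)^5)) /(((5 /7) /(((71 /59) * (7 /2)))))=231680633849 /18880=12271220.01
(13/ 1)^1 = 13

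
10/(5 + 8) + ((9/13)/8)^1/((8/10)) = 365/416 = 0.88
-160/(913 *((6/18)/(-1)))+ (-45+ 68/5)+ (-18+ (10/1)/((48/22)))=-2426257/54780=-44.29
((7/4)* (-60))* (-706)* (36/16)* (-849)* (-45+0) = 12744614925/2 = 6372307462.50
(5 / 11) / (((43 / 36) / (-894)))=-160920 / 473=-340.21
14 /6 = 7 /3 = 2.33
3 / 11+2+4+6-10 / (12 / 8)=185 / 33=5.61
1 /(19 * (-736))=-1 /13984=-0.00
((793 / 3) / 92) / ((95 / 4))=793 / 6555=0.12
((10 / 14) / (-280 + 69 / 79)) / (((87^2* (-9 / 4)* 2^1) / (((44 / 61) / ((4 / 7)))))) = 8690 / 91630306431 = 0.00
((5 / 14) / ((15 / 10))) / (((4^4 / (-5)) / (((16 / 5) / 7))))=-5 / 2352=-0.00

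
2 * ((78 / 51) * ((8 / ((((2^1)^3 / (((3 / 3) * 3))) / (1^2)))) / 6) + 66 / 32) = 769 / 136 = 5.65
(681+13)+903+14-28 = 1583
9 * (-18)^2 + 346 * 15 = 8106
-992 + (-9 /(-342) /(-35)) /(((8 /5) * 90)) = -189987841 /191520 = -992.00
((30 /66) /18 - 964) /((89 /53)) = -10115951 /17622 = -574.05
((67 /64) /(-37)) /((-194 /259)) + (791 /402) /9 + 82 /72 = 31339013 /22460544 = 1.40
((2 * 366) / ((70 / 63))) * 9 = 29646 / 5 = 5929.20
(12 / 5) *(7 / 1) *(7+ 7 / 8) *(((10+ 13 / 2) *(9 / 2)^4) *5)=286446699 / 64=4475729.67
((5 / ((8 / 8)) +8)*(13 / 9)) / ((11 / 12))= 676 / 33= 20.48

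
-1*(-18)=18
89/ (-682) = -89/ 682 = -0.13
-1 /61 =-0.02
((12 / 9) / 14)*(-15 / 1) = -10 / 7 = -1.43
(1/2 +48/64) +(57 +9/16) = 58.81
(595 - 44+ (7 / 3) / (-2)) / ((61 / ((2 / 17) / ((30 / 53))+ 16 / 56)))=2906419 / 653310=4.45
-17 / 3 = -5.67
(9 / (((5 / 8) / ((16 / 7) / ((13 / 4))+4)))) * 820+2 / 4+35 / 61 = 616578449 / 11102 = 55537.60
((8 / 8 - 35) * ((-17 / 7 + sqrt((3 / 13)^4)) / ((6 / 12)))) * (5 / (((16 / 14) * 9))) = 119425 / 1521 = 78.52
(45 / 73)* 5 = 225 / 73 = 3.08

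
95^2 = 9025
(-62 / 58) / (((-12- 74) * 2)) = 31 / 4988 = 0.01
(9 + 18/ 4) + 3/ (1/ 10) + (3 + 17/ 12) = 47.92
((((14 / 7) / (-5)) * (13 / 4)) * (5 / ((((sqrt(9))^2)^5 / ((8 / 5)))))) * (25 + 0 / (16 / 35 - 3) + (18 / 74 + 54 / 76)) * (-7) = 6641362 / 207557235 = 0.03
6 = 6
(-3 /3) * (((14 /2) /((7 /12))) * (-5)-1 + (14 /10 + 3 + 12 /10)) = 277 /5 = 55.40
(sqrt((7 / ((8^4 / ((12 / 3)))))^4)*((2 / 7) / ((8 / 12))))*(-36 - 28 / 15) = -497 / 655360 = -0.00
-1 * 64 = -64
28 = 28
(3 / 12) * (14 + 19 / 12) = 187 / 48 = 3.90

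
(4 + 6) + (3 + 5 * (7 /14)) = 31 /2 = 15.50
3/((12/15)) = 15/4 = 3.75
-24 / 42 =-4 / 7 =-0.57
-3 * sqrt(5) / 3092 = -0.00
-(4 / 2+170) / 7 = -172 / 7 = -24.57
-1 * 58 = -58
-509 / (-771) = 509 / 771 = 0.66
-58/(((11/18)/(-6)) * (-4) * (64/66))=-2349/16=-146.81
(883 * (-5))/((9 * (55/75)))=-22075/33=-668.94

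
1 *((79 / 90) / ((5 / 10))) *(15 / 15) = 79 / 45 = 1.76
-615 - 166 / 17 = -10621 / 17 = -624.76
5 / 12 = 0.42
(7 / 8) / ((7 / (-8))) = -1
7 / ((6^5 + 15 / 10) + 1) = 14 / 15557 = 0.00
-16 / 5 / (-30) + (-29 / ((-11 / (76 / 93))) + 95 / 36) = 1503811 / 306900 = 4.90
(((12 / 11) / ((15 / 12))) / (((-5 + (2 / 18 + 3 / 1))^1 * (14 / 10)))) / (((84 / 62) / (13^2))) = -377208 / 9163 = -41.17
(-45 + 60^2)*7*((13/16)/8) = 323505/128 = 2527.38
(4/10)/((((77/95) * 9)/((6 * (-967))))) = -73492/231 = -318.15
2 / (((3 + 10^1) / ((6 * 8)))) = 96 / 13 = 7.38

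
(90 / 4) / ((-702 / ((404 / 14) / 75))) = -101 / 8190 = -0.01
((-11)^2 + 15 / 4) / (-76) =-499 / 304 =-1.64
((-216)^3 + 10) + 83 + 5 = -10077598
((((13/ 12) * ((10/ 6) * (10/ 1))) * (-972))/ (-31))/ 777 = 5850/ 8029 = 0.73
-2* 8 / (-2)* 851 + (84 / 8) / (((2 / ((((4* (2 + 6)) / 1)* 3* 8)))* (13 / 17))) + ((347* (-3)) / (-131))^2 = 2709188581 / 223093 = 12143.76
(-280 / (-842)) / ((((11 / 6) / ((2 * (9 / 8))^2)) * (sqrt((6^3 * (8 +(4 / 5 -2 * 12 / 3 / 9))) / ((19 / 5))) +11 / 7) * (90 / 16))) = -100548 / 175286297 +148176 * sqrt(10146) / 1928149267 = 0.01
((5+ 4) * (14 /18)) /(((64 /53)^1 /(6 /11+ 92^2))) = 17271905 /352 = 49067.91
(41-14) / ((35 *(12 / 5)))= 9 / 28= 0.32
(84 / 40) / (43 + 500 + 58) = 0.00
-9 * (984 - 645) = -3051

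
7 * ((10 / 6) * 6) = 70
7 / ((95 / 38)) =14 / 5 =2.80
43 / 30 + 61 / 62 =1124 / 465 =2.42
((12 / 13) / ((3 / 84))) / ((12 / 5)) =140 / 13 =10.77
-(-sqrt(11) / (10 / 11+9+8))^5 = 19487171 * sqrt(11) / 296709280757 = 0.00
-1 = -1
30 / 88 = 15 / 44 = 0.34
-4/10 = -2/5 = -0.40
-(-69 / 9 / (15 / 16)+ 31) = -1027 / 45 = -22.82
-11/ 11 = -1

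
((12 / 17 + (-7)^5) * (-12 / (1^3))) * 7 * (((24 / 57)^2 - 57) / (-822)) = 82049907674 / 840769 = 97589.12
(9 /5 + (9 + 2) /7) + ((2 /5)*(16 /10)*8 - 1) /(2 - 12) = 5179 /1750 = 2.96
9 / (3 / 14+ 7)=126 / 101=1.25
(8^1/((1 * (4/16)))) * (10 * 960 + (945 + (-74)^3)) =-12629728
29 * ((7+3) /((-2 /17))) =-2465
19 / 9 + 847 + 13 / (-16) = 122155 / 144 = 848.30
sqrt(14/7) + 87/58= sqrt(2) + 3/2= 2.91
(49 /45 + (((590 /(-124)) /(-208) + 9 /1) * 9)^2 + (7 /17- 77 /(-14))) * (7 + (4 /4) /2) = 839860623184253 /16963295232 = 49510.46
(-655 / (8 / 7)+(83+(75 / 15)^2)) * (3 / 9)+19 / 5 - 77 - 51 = -33509 / 120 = -279.24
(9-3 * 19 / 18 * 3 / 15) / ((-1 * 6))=-251 / 180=-1.39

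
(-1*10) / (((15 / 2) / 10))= -40 / 3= -13.33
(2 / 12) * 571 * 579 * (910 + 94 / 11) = 556745556 / 11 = 50613232.36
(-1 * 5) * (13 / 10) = -13 / 2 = -6.50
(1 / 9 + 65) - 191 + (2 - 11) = -1214 / 9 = -134.89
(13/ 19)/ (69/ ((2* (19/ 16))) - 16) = 13/ 248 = 0.05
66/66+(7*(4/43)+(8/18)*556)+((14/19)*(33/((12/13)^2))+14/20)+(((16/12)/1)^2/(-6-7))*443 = 217.42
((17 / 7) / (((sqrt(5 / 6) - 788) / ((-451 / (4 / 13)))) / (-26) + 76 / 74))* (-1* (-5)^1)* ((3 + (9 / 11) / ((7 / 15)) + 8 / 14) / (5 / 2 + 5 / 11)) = 367808302350060 / 16914031586627 - 11188867118* sqrt(30) / 118398221106389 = 21.75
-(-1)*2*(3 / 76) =3 / 38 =0.08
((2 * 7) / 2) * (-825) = -5775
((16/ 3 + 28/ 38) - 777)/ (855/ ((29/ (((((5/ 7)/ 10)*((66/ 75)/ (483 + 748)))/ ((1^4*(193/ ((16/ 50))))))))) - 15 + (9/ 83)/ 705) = 1033444280800050875/ 20107540515241764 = 51.40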